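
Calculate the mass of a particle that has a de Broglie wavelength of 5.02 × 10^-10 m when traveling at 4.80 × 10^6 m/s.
2.75 × 10^-31 kg

From the de Broglie relation λ = h/(mv), we solve for m:

m = h/(λv)
m = (6.626 × 10^-34 J·s) / (5.02 × 10^-10 m × 4.80 × 10^6 m/s)
m = 2.75 × 10^-31 kg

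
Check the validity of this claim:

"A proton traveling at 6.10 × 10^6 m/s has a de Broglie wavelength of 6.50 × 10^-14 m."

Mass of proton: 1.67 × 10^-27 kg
True

The claim is correct.

Using λ = h/(mv):
λ = (6.626 × 10^-34 J·s) / (1.67 × 10^-27 kg × 6.10 × 10^6 m/s)
λ = 6.50 × 10^-14 m

This matches the claimed value.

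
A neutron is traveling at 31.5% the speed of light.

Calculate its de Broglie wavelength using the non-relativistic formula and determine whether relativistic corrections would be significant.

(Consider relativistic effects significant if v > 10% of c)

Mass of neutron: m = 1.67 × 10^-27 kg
Yes, relativistic corrections are needed.

Using the non-relativistic de Broglie formula λ = h/(mv):

v = 31.5% × c = 9.443 × 10^7 m/s

λ = h/(mv)
λ = (6.626 × 10^-34 J·s) / (1.67 × 10^-27 kg × 9.443 × 10^7 m/s)
λ = 4.20 × 10^-15 m

Since v = 31.5% of c > 10% of c, relativistic corrections ARE significant and the actual wavelength would differ from this non-relativistic estimate.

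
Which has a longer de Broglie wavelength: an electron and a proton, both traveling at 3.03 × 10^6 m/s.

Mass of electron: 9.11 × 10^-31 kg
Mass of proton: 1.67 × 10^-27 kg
The electron has the longer wavelength.

Using λ = h/(mv), since both particles have the same velocity, the wavelength depends only on mass.

For electron: λ₁ = h/(m₁v) = 2.40 × 10^-10 m
For proton: λ₂ = h/(m₂v) = 1.31 × 10^-13 m

Since λ ∝ 1/m at constant velocity, the lighter particle has the longer wavelength.

The electron has the longer de Broglie wavelength.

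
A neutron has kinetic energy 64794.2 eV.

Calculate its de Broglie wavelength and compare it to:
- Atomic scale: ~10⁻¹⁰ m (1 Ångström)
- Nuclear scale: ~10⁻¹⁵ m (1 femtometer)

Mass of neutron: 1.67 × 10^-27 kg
λ = 1.13 × 10^-13 m, which is between nuclear and atomic scales.

Using λ = h/√(2mKE):

KE = 64794.2 eV = 1.038 × 10^-14 J

λ = h/√(2mKE)
λ = (6.626 × 10^-34 J·s) / √(2 × 1.67 × 10^-27 kg × 1.038 × 10^-14 J)
λ = 1.13 × 10^-13 m

Comparison:
- Atomic scale (10⁻¹⁰ m): λ is 0.0011× this size
- Nuclear scale (10⁻¹⁵ m): λ is 1.1e+02× this size

The wavelength is between nuclear and atomic scales.

This wavelength is appropriate for probing atomic structure but too large for nuclear physics experiments.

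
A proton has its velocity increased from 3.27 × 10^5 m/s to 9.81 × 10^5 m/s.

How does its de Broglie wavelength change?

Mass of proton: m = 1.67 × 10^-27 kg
The wavelength decreases by a factor of 3.

Using λ = h/(mv):

Initial wavelength: λ₁ = h/(mv₁) = 1.21 × 10^-12 m
Final wavelength: λ₂ = h/(mv₂) = 4.04 × 10^-13 m

Since λ ∝ 1/v, when velocity increases by a factor of 3, the wavelength decreases by a factor of 3.

λ₂/λ₁ = v₁/v₂ = 1/3

The wavelength decreases by a factor of 3.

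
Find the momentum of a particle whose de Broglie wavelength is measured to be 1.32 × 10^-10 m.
5.02 × 10^-24 kg·m/s

From the de Broglie relation λ = h/p, we solve for p:

p = h/λ
p = (6.626 × 10^-34 J·s) / (1.32 × 10^-10 m)
p = 5.02 × 10^-24 kg·m/s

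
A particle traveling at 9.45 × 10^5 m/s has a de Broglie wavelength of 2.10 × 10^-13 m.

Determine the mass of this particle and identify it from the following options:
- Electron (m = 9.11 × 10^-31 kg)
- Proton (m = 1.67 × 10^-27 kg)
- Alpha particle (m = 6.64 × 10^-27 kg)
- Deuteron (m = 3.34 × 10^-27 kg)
The particle is a deuteron.

From λ = h/(mv), solve for mass:

m = h/(λv)
m = (6.626 × 10^-34 J·s) / (2.10 × 10^-13 m × 9.45 × 10^5 m/s)
m = 3.34 × 10^-27 kg

Comparing with the listed masses, this is closest to a deuteron.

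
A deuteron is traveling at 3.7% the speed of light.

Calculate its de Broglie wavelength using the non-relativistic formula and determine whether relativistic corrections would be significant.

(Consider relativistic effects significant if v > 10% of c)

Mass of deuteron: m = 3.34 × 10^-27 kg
No, relativistic corrections are not needed.

Using the non-relativistic de Broglie formula λ = h/(mv):

v = 3.7% × c = 1.109 × 10^7 m/s

λ = h/(mv)
λ = (6.626 × 10^-34 J·s) / (3.34 × 10^-27 kg × 1.109 × 10^7 m/s)
λ = 1.79 × 10^-14 m

Since v = 3.7% of c < 10% of c, relativistic corrections are NOT significant and this non-relativistic result is a good approximation.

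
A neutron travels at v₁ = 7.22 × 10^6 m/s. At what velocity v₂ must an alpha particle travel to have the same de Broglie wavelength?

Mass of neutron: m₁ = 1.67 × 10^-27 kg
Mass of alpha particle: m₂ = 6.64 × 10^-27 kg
v₂ = 1.82 × 10^6 m/s

For equal de Broglie wavelengths: λ₁ = λ₂

h/(m₁v₁) = h/(m₂v₂)
m₁v₁ = m₂v₂
v₂ = v₁ · (m₁/m₂)

v₂ = 7.22 × 10^6 m/s × (1.67 × 10^-27 kg / 6.64 × 10^-27 kg)
v₂ = 1.82 × 10^6 m/s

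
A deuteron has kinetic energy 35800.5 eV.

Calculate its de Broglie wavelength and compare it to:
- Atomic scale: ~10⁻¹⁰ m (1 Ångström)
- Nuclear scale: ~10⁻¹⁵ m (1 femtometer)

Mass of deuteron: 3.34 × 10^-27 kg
λ = 1.07 × 10^-13 m, which is between nuclear and atomic scales.

Using λ = h/√(2mKE):

KE = 35800.5 eV = 5.736 × 10^-15 J

λ = h/√(2mKE)
λ = (6.626 × 10^-34 J·s) / √(2 × 3.34 × 10^-27 kg × 5.736 × 10^-15 J)
λ = 1.07 × 10^-13 m

Comparison:
- Atomic scale (10⁻¹⁰ m): λ is 0.0011× this size
- Nuclear scale (10⁻¹⁵ m): λ is 1.1e+02× this size

The wavelength is between nuclear and atomic scales.

This wavelength is appropriate for probing atomic structure but too large for nuclear physics experiments.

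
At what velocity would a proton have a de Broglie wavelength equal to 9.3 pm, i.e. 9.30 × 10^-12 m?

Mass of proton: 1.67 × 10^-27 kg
4.27 × 10^4 m/s

From λ = h/(mv), solve for v:

v = h/(mλ)
v = (6.626 × 10^-34 J·s) / (1.67 × 10^-27 kg × 9.30 × 10^-12 m)
v = 4.27 × 10^4 m/s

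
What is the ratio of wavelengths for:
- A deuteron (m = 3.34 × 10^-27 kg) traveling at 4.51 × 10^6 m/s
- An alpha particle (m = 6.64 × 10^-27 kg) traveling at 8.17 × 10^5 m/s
λ₁/λ₂ = 0.360

Using λ = h/(mv):

λ₁ = h/(m₁v₁) = 4.40 × 10^-14 m
λ₂ = h/(m₂v₂) = 1.22 × 10^-13 m

Ratio λ₁/λ₂ = (m₂v₂)/(m₁v₁)
         = (6.64 × 10^-27 kg × 8.17 × 10^5 m/s) / (3.34 × 10^-27 kg × 4.51 × 10^6 m/s)
         = 0.360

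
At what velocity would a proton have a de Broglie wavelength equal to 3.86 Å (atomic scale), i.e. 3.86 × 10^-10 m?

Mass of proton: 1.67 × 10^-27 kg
1.03 × 10^3 m/s

From λ = h/(mv), solve for v:

v = h/(mλ)
v = (6.626 × 10^-34 J·s) / (1.67 × 10^-27 kg × 3.86 × 10^-10 m)
v = 1.03 × 10^3 m/s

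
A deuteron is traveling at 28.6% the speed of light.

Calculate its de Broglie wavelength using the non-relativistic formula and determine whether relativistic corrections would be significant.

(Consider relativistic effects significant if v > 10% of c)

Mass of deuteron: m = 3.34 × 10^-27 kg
Yes, relativistic corrections are needed.

Using the non-relativistic de Broglie formula λ = h/(mv):

v = 28.6% × c = 8.574 × 10^7 m/s

λ = h/(mv)
λ = (6.626 × 10^-34 J·s) / (3.34 × 10^-27 kg × 8.574 × 10^7 m/s)
λ = 2.31 × 10^-15 m

Since v = 28.6% of c > 10% of c, relativistic corrections ARE significant and the actual wavelength would differ from this non-relativistic estimate.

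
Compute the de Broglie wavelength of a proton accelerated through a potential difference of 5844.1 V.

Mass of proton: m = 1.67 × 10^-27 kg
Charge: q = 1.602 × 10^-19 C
3.75 × 10^-13 m

When a particle is accelerated through voltage V, it gains kinetic energy KE = qV.

The de Broglie wavelength is then λ = h/√(2mqV):

λ = h/√(2mqV)
λ = (6.626 × 10^-34 J·s) / √(2 × 1.67 × 10^-27 kg × 1.602 × 10^-19 C × 5844.1 V)
λ = 3.75 × 10^-13 m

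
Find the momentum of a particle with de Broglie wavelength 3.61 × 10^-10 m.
1.84 × 10^-24 kg·m/s

From the de Broglie relation λ = h/p, we solve for p:

p = h/λ
p = (6.626 × 10^-34 J·s) / (3.61 × 10^-10 m)
p = 1.84 × 10^-24 kg·m/s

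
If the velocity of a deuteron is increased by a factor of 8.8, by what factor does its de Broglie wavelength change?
The wavelength decreases by a factor of 8.8.

From λ = h/(mv), the wavelength is inversely proportional to velocity:

λ ∝ 1/v

If v → 8.8v, then λ → λ/8.8

When velocity is increased by a factor of 8.8, the wavelength decreases by a factor of 8.8.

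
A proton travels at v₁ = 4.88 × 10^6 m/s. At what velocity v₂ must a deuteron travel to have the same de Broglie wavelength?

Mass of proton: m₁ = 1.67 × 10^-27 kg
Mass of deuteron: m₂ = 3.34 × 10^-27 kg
v₂ = 2.44 × 10^6 m/s

For equal de Broglie wavelengths: λ₁ = λ₂

h/(m₁v₁) = h/(m₂v₂)
m₁v₁ = m₂v₂
v₂ = v₁ · (m₁/m₂)

v₂ = 4.88 × 10^6 m/s × (1.67 × 10^-27 kg / 3.34 × 10^-27 kg)
v₂ = 2.44 × 10^6 m/s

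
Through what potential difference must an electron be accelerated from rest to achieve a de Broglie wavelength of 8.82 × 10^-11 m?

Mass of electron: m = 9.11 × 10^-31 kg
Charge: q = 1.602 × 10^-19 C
193 V

From λ = h/√(2mqV), we solve for V:

λ² = h²/(2mqV)
V = h²/(2mqλ²)
V = (6.626 × 10^-34 J·s)² / (2 × 9.11 × 10^-31 kg × 1.602 × 10^-19 C × (8.82 × 10^-11 m)²)
V = 193 V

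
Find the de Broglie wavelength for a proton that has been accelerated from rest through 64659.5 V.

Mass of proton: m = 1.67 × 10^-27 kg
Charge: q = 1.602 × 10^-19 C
1.13 × 10^-13 m

When a particle is accelerated through voltage V, it gains kinetic energy KE = qV.

The de Broglie wavelength is then λ = h/√(2mqV):

λ = h/√(2mqV)
λ = (6.626 × 10^-34 J·s) / √(2 × 1.67 × 10^-27 kg × 1.602 × 10^-19 C × 64659.5 V)
λ = 1.13 × 10^-13 m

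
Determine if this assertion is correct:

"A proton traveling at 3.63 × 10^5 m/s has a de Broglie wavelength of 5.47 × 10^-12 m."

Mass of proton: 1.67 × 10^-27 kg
False

The claim is incorrect.

Using λ = h/(mv):
λ = (6.626 × 10^-34 J·s) / (1.67 × 10^-27 kg × 3.63 × 10^5 m/s)
λ = 1.09 × 10^-12 m

The actual wavelength differs from the claimed 5.47 × 10^-12 m.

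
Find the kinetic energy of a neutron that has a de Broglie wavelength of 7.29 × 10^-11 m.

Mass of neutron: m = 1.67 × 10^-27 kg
2.47 × 10^-20 J (or 0.154 eV)

From λ = h/√(2mKE), we solve for KE:

λ² = h²/(2mKE)
KE = h²/(2mλ²)
KE = (6.626 × 10^-34 J·s)² / (2 × 1.67 × 10^-27 kg × (7.29 × 10^-11 m)²)
KE = 2.47 × 10^-20 J
KE = 0.154 eV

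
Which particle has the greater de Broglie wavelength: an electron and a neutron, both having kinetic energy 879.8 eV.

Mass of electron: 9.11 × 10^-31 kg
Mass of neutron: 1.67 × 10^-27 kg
The electron has the longer wavelength.

Using λ = h/√(2mKE):

For electron: λ₁ = h/√(2m₁KE) = 4.13 × 10^-11 m
For neutron: λ₂ = h/√(2m₂KE) = 9.66 × 10^-13 m

Since λ ∝ 1/√m at constant kinetic energy, the lighter particle has the longer wavelength.

The electron has the longer de Broglie wavelength.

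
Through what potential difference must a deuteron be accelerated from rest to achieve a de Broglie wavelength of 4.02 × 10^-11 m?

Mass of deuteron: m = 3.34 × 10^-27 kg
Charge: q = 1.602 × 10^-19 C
2.54 × 10^-1 V

From λ = h/√(2mqV), we solve for V:

λ² = h²/(2mqV)
V = h²/(2mqλ²)
V = (6.626 × 10^-34 J·s)² / (2 × 3.34 × 10^-27 kg × 1.602 × 10^-19 C × (4.02 × 10^-11 m)²)
V = 2.54 × 10^-1 V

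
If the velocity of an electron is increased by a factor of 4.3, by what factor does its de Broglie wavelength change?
The wavelength decreases by a factor of 4.3.

From λ = h/(mv), the wavelength is inversely proportional to velocity:

λ ∝ 1/v

If v → 4.3v, then λ → λ/4.3

When velocity is increased by a factor of 4.3, the wavelength decreases by a factor of 4.3.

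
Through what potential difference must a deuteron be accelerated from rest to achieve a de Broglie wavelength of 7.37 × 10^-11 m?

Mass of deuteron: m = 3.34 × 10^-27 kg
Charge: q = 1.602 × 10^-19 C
7.55 × 10^-2 V

From λ = h/√(2mqV), we solve for V:

λ² = h²/(2mqV)
V = h²/(2mqλ²)
V = (6.626 × 10^-34 J·s)² / (2 × 3.34 × 10^-27 kg × 1.602 × 10^-19 C × (7.37 × 10^-11 m)²)
V = 7.55 × 10^-2 V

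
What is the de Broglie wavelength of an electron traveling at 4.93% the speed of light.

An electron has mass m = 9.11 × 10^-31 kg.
4.92 × 10^-11 m

Using the de Broglie relation λ = h/(mv):

v = 4.93% × c = 1.478 × 10^7 m/s

λ = h/(mv)
λ = (6.626 × 10^-34 J·s) / (9.11 × 10^-31 kg × 1.478 × 10^7 m/s)
λ = 4.92 × 10^-11 m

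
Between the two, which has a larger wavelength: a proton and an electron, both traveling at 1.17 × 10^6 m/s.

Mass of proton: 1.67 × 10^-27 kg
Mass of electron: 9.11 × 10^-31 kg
The electron has the longer wavelength.

Using λ = h/(mv), since both particles have the same velocity, the wavelength depends only on mass.

For proton: λ₁ = h/(m₁v) = 3.39 × 10^-13 m
For electron: λ₂ = h/(m₂v) = 6.22 × 10^-10 m

Since λ ∝ 1/m at constant velocity, the lighter particle has the longer wavelength.

The electron has the longer de Broglie wavelength.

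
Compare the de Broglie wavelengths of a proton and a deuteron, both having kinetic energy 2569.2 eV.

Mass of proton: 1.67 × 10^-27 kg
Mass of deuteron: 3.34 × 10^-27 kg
The proton has the longer wavelength.

Using λ = h/√(2mKE):

For proton: λ₁ = h/√(2m₁KE) = 5.65 × 10^-13 m
For deuteron: λ₂ = h/√(2m₂KE) = 4.00 × 10^-13 m

Since λ ∝ 1/√m at constant kinetic energy, the lighter particle has the longer wavelength.

The proton has the longer de Broglie wavelength.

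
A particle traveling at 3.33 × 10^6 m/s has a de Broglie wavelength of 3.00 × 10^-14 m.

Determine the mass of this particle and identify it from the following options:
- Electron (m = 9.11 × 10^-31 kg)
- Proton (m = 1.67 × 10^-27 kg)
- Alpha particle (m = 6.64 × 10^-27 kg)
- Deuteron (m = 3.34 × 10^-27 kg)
The particle is an alpha particle.

From λ = h/(mv), solve for mass:

m = h/(λv)
m = (6.626 × 10^-34 J·s) / (3.00 × 10^-14 m × 3.33 × 10^6 m/s)
m = 6.63 × 10^-27 kg

Comparing with the listed masses, this is closest to an alpha particle.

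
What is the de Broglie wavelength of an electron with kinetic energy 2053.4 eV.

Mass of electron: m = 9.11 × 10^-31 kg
2.71 × 10^-11 m

Using λ = h/√(2mKE):

First convert KE to Joules: KE = 2053.4 eV = 3.290 × 10^-16 J

λ = h/√(2mKE)
λ = (6.626 × 10^-34 J·s) / √(2 × 9.11 × 10^-31 kg × 3.290 × 10^-16 J)
λ = 2.71 × 10^-11 m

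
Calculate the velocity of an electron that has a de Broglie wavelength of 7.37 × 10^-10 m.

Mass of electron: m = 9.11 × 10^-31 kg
9.87 × 10^5 m/s

From the de Broglie relation λ = h/(mv), we solve for v:

v = h/(mλ)
v = (6.626 × 10^-34 J·s) / (9.11 × 10^-31 kg × 7.37 × 10^-10 m)
v = 9.87 × 10^5 m/s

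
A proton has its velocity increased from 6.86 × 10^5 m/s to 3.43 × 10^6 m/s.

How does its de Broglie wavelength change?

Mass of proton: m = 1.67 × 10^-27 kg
The wavelength decreases by a factor of 5.

Using λ = h/(mv):

Initial wavelength: λ₁ = h/(mv₁) = 5.78 × 10^-13 m
Final wavelength: λ₂ = h/(mv₂) = 1.16 × 10^-13 m

Since λ ∝ 1/v, when velocity increases by a factor of 5, the wavelength decreases by a factor of 5.

λ₂/λ₁ = v₁/v₂ = 1/5

The wavelength decreases by a factor of 5.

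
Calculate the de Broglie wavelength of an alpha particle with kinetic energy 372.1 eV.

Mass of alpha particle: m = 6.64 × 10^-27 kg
7.45 × 10^-13 m

Using λ = h/√(2mKE):

First convert KE to Joules: KE = 372.1 eV = 5.962 × 10^-17 J

λ = h/√(2mKE)
λ = (6.626 × 10^-34 J·s) / √(2 × 6.64 × 10^-27 kg × 5.962 × 10^-17 J)
λ = 7.45 × 10^-13 m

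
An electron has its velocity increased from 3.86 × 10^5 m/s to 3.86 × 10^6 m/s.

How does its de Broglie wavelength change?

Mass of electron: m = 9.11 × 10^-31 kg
The wavelength decreases by a factor of 10.

Using λ = h/(mv):

Initial wavelength: λ₁ = h/(mv₁) = 1.88 × 10^-9 m
Final wavelength: λ₂ = h/(mv₂) = 1.88 × 10^-10 m

Since λ ∝ 1/v, when velocity increases by a factor of 10, the wavelength decreases by a factor of 10.

λ₂/λ₁ = v₁/v₂ = 1/10

The wavelength decreases by a factor of 10.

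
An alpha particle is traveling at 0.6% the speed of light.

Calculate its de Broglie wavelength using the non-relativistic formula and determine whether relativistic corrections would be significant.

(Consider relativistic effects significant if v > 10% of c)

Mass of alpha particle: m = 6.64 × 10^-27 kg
No, relativistic corrections are not needed.

Using the non-relativistic de Broglie formula λ = h/(mv):

v = 0.6% × c = 1.799 × 10^6 m/s

λ = h/(mv)
λ = (6.626 × 10^-34 J·s) / (6.64 × 10^-27 kg × 1.799 × 10^6 m/s)
λ = 5.55 × 10^-14 m

Since v = 0.6% of c < 10% of c, relativistic corrections are NOT significant and this non-relativistic result is a good approximation.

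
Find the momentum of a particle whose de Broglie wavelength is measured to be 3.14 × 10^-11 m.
2.11 × 10^-23 kg·m/s

From the de Broglie relation λ = h/p, we solve for p:

p = h/λ
p = (6.626 × 10^-34 J·s) / (3.14 × 10^-11 m)
p = 2.11 × 10^-23 kg·m/s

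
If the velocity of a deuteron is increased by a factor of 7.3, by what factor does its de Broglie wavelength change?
The wavelength decreases by a factor of 7.3.

From λ = h/(mv), the wavelength is inversely proportional to velocity:

λ ∝ 1/v

If v → 7.3v, then λ → λ/7.3

When velocity is increased by a factor of 7.3, the wavelength decreases by a factor of 7.3.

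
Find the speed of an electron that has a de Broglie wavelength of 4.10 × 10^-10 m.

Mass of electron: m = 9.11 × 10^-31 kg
1.77 × 10^6 m/s

From the de Broglie relation λ = h/(mv), we solve for v:

v = h/(mλ)
v = (6.626 × 10^-34 J·s) / (9.11 × 10^-31 kg × 4.10 × 10^-10 m)
v = 1.77 × 10^6 m/s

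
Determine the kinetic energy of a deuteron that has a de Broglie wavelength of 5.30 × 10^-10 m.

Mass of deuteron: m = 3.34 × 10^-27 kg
2.34 × 10^-22 J (or 1.46 × 10^-3 eV)

From λ = h/√(2mKE), we solve for KE:

λ² = h²/(2mKE)
KE = h²/(2mλ²)
KE = (6.626 × 10^-34 J·s)² / (2 × 3.34 × 10^-27 kg × (5.30 × 10^-10 m)²)
KE = 2.34 × 10^-22 J
KE = 1.46 × 10^-3 eV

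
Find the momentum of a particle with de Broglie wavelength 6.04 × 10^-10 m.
1.10 × 10^-24 kg·m/s

From the de Broglie relation λ = h/p, we solve for p:

p = h/λ
p = (6.626 × 10^-34 J·s) / (6.04 × 10^-10 m)
p = 1.10 × 10^-24 kg·m/s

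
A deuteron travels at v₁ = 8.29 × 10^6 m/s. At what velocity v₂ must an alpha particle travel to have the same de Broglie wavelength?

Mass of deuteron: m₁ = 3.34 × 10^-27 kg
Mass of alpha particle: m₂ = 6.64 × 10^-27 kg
v₂ = 4.17 × 10^6 m/s

For equal de Broglie wavelengths: λ₁ = λ₂

h/(m₁v₁) = h/(m₂v₂)
m₁v₁ = m₂v₂
v₂ = v₁ · (m₁/m₂)

v₂ = 8.29 × 10^6 m/s × (3.34 × 10^-27 kg / 6.64 × 10^-27 kg)
v₂ = 4.17 × 10^6 m/s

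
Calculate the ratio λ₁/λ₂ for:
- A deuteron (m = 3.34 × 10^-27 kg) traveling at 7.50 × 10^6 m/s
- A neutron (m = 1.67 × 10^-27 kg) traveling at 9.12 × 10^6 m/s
λ₁/λ₂ = 0.608

Using λ = h/(mv):

λ₁ = h/(m₁v₁) = 2.65 × 10^-14 m
λ₂ = h/(m₂v₂) = 4.35 × 10^-14 m

Ratio λ₁/λ₂ = (m₂v₂)/(m₁v₁)
         = (1.67 × 10^-27 kg × 9.12 × 10^6 m/s) / (3.34 × 10^-27 kg × 7.50 × 10^6 m/s)
         = 0.608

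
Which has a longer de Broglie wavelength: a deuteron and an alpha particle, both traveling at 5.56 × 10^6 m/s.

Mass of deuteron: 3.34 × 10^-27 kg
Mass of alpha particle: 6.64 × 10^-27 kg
The deuteron has the longer wavelength.

Using λ = h/(mv), since both particles have the same velocity, the wavelength depends only on mass.

For deuteron: λ₁ = h/(m₁v) = 3.57 × 10^-14 m
For alpha particle: λ₂ = h/(m₂v) = 1.79 × 10^-14 m

Since λ ∝ 1/m at constant velocity, the lighter particle has the longer wavelength.

The deuteron has the longer de Broglie wavelength.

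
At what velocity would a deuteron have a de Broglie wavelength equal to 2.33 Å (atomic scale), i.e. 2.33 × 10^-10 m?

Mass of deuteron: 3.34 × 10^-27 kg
8.51 × 10^2 m/s

From λ = h/(mv), solve for v:

v = h/(mλ)
v = (6.626 × 10^-34 J·s) / (3.34 × 10^-27 kg × 2.33 × 10^-10 m)
v = 8.51 × 10^2 m/s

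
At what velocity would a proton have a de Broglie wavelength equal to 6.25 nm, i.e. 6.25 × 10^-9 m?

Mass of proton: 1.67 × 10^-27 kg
6.35 × 10^1 m/s

From λ = h/(mv), solve for v:

v = h/(mλ)
v = (6.626 × 10^-34 J·s) / (1.67 × 10^-27 kg × 6.25 × 10^-9 m)
v = 6.35 × 10^1 m/s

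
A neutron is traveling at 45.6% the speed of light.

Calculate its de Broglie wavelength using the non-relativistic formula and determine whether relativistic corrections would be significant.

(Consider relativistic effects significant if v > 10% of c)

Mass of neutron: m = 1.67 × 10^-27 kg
Yes, relativistic corrections are needed.

Using the non-relativistic de Broglie formula λ = h/(mv):

v = 45.6% × c = 1.367 × 10^8 m/s

λ = h/(mv)
λ = (6.626 × 10^-34 J·s) / (1.67 × 10^-27 kg × 1.367 × 10^8 m/s)
λ = 2.90 × 10^-15 m

Since v = 45.6% of c > 10% of c, relativistic corrections ARE significant and the actual wavelength would differ from this non-relativistic estimate.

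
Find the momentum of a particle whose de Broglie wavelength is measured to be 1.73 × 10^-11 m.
3.83 × 10^-23 kg·m/s

From the de Broglie relation λ = h/p, we solve for p:

p = h/λ
p = (6.626 × 10^-34 J·s) / (1.73 × 10^-11 m)
p = 3.83 × 10^-23 kg·m/s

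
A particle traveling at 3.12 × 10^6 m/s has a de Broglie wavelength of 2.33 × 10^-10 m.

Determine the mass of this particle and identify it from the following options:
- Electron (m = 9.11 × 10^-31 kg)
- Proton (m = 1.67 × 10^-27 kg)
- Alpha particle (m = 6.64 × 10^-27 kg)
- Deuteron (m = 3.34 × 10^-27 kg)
The particle is an electron.

From λ = h/(mv), solve for mass:

m = h/(λv)
m = (6.626 × 10^-34 J·s) / (2.33 × 10^-10 m × 3.12 × 10^6 m/s)
m = 9.11 × 10^-31 kg

Comparing with the listed masses, this is closest to an electron.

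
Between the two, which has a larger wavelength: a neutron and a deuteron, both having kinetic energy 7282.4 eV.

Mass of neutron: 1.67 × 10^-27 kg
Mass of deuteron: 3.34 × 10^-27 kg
The neutron has the longer wavelength.

Using λ = h/√(2mKE):

For neutron: λ₁ = h/√(2m₁KE) = 3.36 × 10^-13 m
For deuteron: λ₂ = h/√(2m₂KE) = 2.37 × 10^-13 m

Since λ ∝ 1/√m at constant kinetic energy, the lighter particle has the longer wavelength.

The neutron has the longer de Broglie wavelength.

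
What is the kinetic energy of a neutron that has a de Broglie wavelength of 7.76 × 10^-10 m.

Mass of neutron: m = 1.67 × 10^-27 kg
2.18 × 10^-22 J (or 1.36 × 10^-3 eV)

From λ = h/√(2mKE), we solve for KE:

λ² = h²/(2mKE)
KE = h²/(2mλ²)
KE = (6.626 × 10^-34 J·s)² / (2 × 1.67 × 10^-27 kg × (7.76 × 10^-10 m)²)
KE = 2.18 × 10^-22 J
KE = 1.36 × 10^-3 eV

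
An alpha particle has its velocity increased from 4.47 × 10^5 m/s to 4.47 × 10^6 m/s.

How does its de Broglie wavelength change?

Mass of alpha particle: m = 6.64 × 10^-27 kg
The wavelength decreases by a factor of 10.

Using λ = h/(mv):

Initial wavelength: λ₁ = h/(mv₁) = 2.23 × 10^-13 m
Final wavelength: λ₂ = h/(mv₂) = 2.23 × 10^-14 m

Since λ ∝ 1/v, when velocity increases by a factor of 10, the wavelength decreases by a factor of 10.

λ₂/λ₁ = v₁/v₂ = 1/10

The wavelength decreases by a factor of 10.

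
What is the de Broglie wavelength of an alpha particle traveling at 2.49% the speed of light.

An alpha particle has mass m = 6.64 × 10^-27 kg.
1.34 × 10^-14 m

Using the de Broglie relation λ = h/(mv):

v = 2.49% × c = 7.465 × 10^6 m/s

λ = h/(mv)
λ = (6.626 × 10^-34 J·s) / (6.64 × 10^-27 kg × 7.465 × 10^6 m/s)
λ = 1.34 × 10^-14 m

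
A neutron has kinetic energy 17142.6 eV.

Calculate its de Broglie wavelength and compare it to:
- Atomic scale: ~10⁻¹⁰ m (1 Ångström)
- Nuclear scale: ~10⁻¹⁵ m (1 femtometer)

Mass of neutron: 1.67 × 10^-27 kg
λ = 2.19 × 10^-13 m, which is between nuclear and atomic scales.

Using λ = h/√(2mKE):

KE = 17142.6 eV = 2.747 × 10^-15 J

λ = h/√(2mKE)
λ = (6.626 × 10^-34 J·s) / √(2 × 1.67 × 10^-27 kg × 2.747 × 10^-15 J)
λ = 2.19 × 10^-13 m

Comparison:
- Atomic scale (10⁻¹⁰ m): λ is 0.0022× this size
- Nuclear scale (10⁻¹⁵ m): λ is 2.2e+02× this size

The wavelength is between nuclear and atomic scales.

This wavelength is appropriate for probing atomic structure but too large for nuclear physics experiments.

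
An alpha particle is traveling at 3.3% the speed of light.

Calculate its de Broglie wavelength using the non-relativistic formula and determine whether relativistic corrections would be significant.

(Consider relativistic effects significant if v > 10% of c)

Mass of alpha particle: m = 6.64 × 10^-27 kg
No, relativistic corrections are not needed.

Using the non-relativistic de Broglie formula λ = h/(mv):

v = 3.3% × c = 9.893 × 10^6 m/s

λ = h/(mv)
λ = (6.626 × 10^-34 J·s) / (6.64 × 10^-27 kg × 9.893 × 10^6 m/s)
λ = 1.01 × 10^-14 m

Since v = 3.3% of c < 10% of c, relativistic corrections are NOT significant and this non-relativistic result is a good approximation.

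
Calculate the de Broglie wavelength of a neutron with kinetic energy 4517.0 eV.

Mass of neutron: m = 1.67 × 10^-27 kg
4.26 × 10^-13 m

Using λ = h/√(2mKE):

First convert KE to Joules: KE = 4517.0 eV = 7.237 × 10^-16 J

λ = h/√(2mKE)
λ = (6.626 × 10^-34 J·s) / √(2 × 1.67 × 10^-27 kg × 7.237 × 10^-16 J)
λ = 4.26 × 10^-13 m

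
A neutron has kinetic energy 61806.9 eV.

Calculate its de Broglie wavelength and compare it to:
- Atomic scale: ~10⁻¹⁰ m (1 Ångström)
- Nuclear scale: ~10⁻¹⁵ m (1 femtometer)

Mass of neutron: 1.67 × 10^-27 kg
λ = 1.15 × 10^-13 m, which is between nuclear and atomic scales.

Using λ = h/√(2mKE):

KE = 61806.9 eV = 9.903 × 10^-15 J

λ = h/√(2mKE)
λ = (6.626 × 10^-34 J·s) / √(2 × 1.67 × 10^-27 kg × 9.903 × 10^-15 J)
λ = 1.15 × 10^-13 m

Comparison:
- Atomic scale (10⁻¹⁰ m): λ is 0.0012× this size
- Nuclear scale (10⁻¹⁵ m): λ is 1.2e+02× this size

The wavelength is between nuclear and atomic scales.

This wavelength is appropriate for probing atomic structure but too large for nuclear physics experiments.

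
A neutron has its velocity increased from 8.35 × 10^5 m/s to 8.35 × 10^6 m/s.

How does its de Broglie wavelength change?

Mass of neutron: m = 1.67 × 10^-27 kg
The wavelength decreases by a factor of 10.

Using λ = h/(mv):

Initial wavelength: λ₁ = h/(mv₁) = 4.75 × 10^-13 m
Final wavelength: λ₂ = h/(mv₂) = 4.75 × 10^-14 m

Since λ ∝ 1/v, when velocity increases by a factor of 10, the wavelength decreases by a factor of 10.

λ₂/λ₁ = v₁/v₂ = 1/10

The wavelength decreases by a factor of 10.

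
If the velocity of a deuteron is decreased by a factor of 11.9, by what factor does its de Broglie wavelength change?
The wavelength increases by a factor of 11.9.

From λ = h/(mv), the wavelength is inversely proportional to velocity:

λ ∝ 1/v

If v → v/11.9, then λ → 11.9λ

When velocity is decreased by a factor of 11.9, the wavelength increases by a factor of 11.9.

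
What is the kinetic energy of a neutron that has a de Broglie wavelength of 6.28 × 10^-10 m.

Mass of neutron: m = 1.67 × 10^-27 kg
3.33 × 10^-22 J (or 2.08 × 10^-3 eV)

From λ = h/√(2mKE), we solve for KE:

λ² = h²/(2mKE)
KE = h²/(2mλ²)
KE = (6.626 × 10^-34 J·s)² / (2 × 1.67 × 10^-27 kg × (6.28 × 10^-10 m)²)
KE = 3.33 × 10^-22 J
KE = 2.08 × 10^-3 eV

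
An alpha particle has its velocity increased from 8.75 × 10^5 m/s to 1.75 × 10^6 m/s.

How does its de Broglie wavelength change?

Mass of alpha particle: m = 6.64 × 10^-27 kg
The wavelength decreases by a factor of 2.

Using λ = h/(mv):

Initial wavelength: λ₁ = h/(mv₁) = 1.14 × 10^-13 m
Final wavelength: λ₂ = h/(mv₂) = 5.70 × 10^-14 m

Since λ ∝ 1/v, when velocity increases by a factor of 2, the wavelength decreases by a factor of 2.

λ₂/λ₁ = v₁/v₂ = 1/2

The wavelength decreases by a factor of 2.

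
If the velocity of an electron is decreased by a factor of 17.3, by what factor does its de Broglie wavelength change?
The wavelength increases by a factor of 17.3.

From λ = h/(mv), the wavelength is inversely proportional to velocity:

λ ∝ 1/v

If v → v/17.3, then λ → 17.3λ

When velocity is decreased by a factor of 17.3, the wavelength increases by a factor of 17.3.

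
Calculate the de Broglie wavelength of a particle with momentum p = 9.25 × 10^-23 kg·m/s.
7.16 × 10^-12 m

Using the de Broglie relation λ = h/p:

λ = h/p
λ = (6.626 × 10^-34 J·s) / (9.25 × 10^-23 kg·m/s)
λ = 7.16 × 10^-12 m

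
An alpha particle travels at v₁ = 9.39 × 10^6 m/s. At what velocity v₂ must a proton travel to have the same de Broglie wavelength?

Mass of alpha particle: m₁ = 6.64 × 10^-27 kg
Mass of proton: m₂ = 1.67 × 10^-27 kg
v₂ = 3.73 × 10^7 m/s

For equal de Broglie wavelengths: λ₁ = λ₂

h/(m₁v₁) = h/(m₂v₂)
m₁v₁ = m₂v₂
v₂ = v₁ · (m₁/m₂)

v₂ = 9.39 × 10^6 m/s × (6.64 × 10^-27 kg / 1.67 × 10^-27 kg)
v₂ = 3.73 × 10^7 m/s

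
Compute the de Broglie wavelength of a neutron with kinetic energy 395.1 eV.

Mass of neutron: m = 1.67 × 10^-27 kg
1.44 × 10^-12 m

Using λ = h/√(2mKE):

First convert KE to Joules: KE = 395.1 eV = 6.330 × 10^-17 J

λ = h/√(2mKE)
λ = (6.626 × 10^-34 J·s) / √(2 × 1.67 × 10^-27 kg × 6.330 × 10^-17 J)
λ = 1.44 × 10^-12 m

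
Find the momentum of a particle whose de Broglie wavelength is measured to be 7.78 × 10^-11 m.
8.52 × 10^-24 kg·m/s

From the de Broglie relation λ = h/p, we solve for p:

p = h/λ
p = (6.626 × 10^-34 J·s) / (7.78 × 10^-11 m)
p = 8.52 × 10^-24 kg·m/s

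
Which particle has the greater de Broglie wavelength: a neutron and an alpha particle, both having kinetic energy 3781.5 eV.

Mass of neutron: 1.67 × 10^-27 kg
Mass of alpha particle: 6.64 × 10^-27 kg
The neutron has the longer wavelength.

Using λ = h/√(2mKE):

For neutron: λ₁ = h/√(2m₁KE) = 4.66 × 10^-13 m
For alpha particle: λ₂ = h/√(2m₂KE) = 2.34 × 10^-13 m

Since λ ∝ 1/√m at constant kinetic energy, the lighter particle has the longer wavelength.

The neutron has the longer de Broglie wavelength.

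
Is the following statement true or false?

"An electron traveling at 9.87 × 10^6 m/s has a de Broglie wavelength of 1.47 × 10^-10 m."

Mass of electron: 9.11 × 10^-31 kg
False

The claim is incorrect.

Using λ = h/(mv):
λ = (6.626 × 10^-34 J·s) / (9.11 × 10^-31 kg × 9.87 × 10^6 m/s)
λ = 7.37 × 10^-11 m

The actual wavelength differs from the claimed 1.47 × 10^-10 m.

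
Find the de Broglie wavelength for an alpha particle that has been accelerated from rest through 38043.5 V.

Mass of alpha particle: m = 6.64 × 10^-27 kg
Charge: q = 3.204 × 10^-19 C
5.21 × 10^-14 m

When a particle is accelerated through voltage V, it gains kinetic energy KE = qV.

The de Broglie wavelength is then λ = h/√(2mqV):

λ = h/√(2mqV)
λ = (6.626 × 10^-34 J·s) / √(2 × 6.64 × 10^-27 kg × 3.204 × 10^-19 C × 38043.5 V)
λ = 5.21 × 10^-14 m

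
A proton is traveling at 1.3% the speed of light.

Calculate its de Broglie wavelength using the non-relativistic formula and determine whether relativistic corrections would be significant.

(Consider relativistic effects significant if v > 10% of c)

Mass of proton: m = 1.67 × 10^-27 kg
No, relativistic corrections are not needed.

Using the non-relativistic de Broglie formula λ = h/(mv):

v = 1.3% × c = 3.897 × 10^6 m/s

λ = h/(mv)
λ = (6.626 × 10^-34 J·s) / (1.67 × 10^-27 kg × 3.897 × 10^6 m/s)
λ = 1.02 × 10^-13 m

Since v = 1.3% of c < 10% of c, relativistic corrections are NOT significant and this non-relativistic result is a good approximation.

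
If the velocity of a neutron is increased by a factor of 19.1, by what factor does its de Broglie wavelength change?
The wavelength decreases by a factor of 19.1.

From λ = h/(mv), the wavelength is inversely proportional to velocity:

λ ∝ 1/v

If v → 19.1v, then λ → λ/19.1

When velocity is increased by a factor of 19.1, the wavelength decreases by a factor of 19.1.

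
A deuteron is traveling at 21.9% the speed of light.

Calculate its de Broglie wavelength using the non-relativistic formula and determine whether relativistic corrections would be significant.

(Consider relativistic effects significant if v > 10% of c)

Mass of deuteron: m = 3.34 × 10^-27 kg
Yes, relativistic corrections are needed.

Using the non-relativistic de Broglie formula λ = h/(mv):

v = 21.9% × c = 6.565 × 10^7 m/s

λ = h/(mv)
λ = (6.626 × 10^-34 J·s) / (3.34 × 10^-27 kg × 6.565 × 10^7 m/s)
λ = 3.02 × 10^-15 m

Since v = 21.9% of c > 10% of c, relativistic corrections ARE significant and the actual wavelength would differ from this non-relativistic estimate.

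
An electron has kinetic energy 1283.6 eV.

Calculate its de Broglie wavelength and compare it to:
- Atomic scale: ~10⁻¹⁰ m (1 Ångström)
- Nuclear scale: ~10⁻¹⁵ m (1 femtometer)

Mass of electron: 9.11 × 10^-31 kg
λ = 3.42 × 10^-11 m, which is between nuclear and atomic scales.

Using λ = h/√(2mKE):

KE = 1283.6 eV = 2.057 × 10^-16 J

λ = h/√(2mKE)
λ = (6.626 × 10^-34 J·s) / √(2 × 9.11 × 10^-31 kg × 2.057 × 10^-16 J)
λ = 3.42 × 10^-11 m

Comparison:
- Atomic scale (10⁻¹⁰ m): λ is 0.34× this size
- Nuclear scale (10⁻¹⁵ m): λ is 3.4e+04× this size

The wavelength is between nuclear and atomic scales.

This wavelength is appropriate for probing atomic structure but too large for nuclear physics experiments.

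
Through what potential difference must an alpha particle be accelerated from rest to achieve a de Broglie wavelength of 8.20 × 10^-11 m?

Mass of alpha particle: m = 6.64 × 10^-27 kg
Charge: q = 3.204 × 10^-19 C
1.53 × 10^-2 V

From λ = h/√(2mqV), we solve for V:

λ² = h²/(2mqV)
V = h²/(2mqλ²)
V = (6.626 × 10^-34 J·s)² / (2 × 6.64 × 10^-27 kg × 3.204 × 10^-19 C × (8.20 × 10^-11 m)²)
V = 1.53 × 10^-2 V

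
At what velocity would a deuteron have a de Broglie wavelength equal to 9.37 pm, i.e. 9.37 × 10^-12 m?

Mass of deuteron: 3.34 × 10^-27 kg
2.12 × 10^4 m/s

From λ = h/(mv), solve for v:

v = h/(mλ)
v = (6.626 × 10^-34 J·s) / (3.34 × 10^-27 kg × 9.37 × 10^-12 m)
v = 2.12 × 10^4 m/s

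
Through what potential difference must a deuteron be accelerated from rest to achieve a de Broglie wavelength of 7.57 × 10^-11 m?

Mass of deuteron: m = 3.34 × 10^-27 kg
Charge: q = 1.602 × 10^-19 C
7.16 × 10^-2 V

From λ = h/√(2mqV), we solve for V:

λ² = h²/(2mqV)
V = h²/(2mqλ²)
V = (6.626 × 10^-34 J·s)² / (2 × 3.34 × 10^-27 kg × 1.602 × 10^-19 C × (7.57 × 10^-11 m)²)
V = 7.16 × 10^-2 V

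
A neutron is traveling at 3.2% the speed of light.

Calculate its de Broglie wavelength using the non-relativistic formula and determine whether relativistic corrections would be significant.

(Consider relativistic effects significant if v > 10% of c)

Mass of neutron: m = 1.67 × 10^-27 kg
No, relativistic corrections are not needed.

Using the non-relativistic de Broglie formula λ = h/(mv):

v = 3.2% × c = 9.593 × 10^6 m/s

λ = h/(mv)
λ = (6.626 × 10^-34 J·s) / (1.67 × 10^-27 kg × 9.593 × 10^6 m/s)
λ = 4.14 × 10^-14 m

Since v = 3.2% of c < 10% of c, relativistic corrections are NOT significant and this non-relativistic result is a good approximation.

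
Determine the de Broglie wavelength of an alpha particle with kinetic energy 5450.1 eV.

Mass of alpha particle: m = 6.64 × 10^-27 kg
1.95 × 10^-13 m

Using λ = h/√(2mKE):

First convert KE to Joules: KE = 5450.1 eV = 8.732 × 10^-16 J

λ = h/√(2mKE)
λ = (6.626 × 10^-34 J·s) / √(2 × 6.64 × 10^-27 kg × 8.732 × 10^-16 J)
λ = 1.95 × 10^-13 m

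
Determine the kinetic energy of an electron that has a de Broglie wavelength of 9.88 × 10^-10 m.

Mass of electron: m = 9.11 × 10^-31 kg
2.47 × 10^-19 J (or 1.54 eV)

From λ = h/√(2mKE), we solve for KE:

λ² = h²/(2mKE)
KE = h²/(2mλ²)
KE = (6.626 × 10^-34 J·s)² / (2 × 9.11 × 10^-31 kg × (9.88 × 10^-10 m)²)
KE = 2.47 × 10^-19 J
KE = 1.54 eV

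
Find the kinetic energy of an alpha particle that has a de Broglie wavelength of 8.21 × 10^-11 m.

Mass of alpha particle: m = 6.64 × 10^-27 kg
4.90 × 10^-21 J (or 0.0306 eV)

From λ = h/√(2mKE), we solve for KE:

λ² = h²/(2mKE)
KE = h²/(2mλ²)
KE = (6.626 × 10^-34 J·s)² / (2 × 6.64 × 10^-27 kg × (8.21 × 10^-11 m)²)
KE = 4.90 × 10^-21 J
KE = 0.0306 eV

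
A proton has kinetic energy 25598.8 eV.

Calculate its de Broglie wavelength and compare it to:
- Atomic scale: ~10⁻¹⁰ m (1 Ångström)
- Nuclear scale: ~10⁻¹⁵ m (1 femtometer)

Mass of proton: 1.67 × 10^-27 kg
λ = 1.79 × 10^-13 m, which is between nuclear and atomic scales.

Using λ = h/√(2mKE):

KE = 25598.8 eV = 4.101 × 10^-15 J

λ = h/√(2mKE)
λ = (6.626 × 10^-34 J·s) / √(2 × 1.67 × 10^-27 kg × 4.101 × 10^-15 J)
λ = 1.79 × 10^-13 m

Comparison:
- Atomic scale (10⁻¹⁰ m): λ is 0.0018× this size
- Nuclear scale (10⁻¹⁵ m): λ is 1.8e+02× this size

The wavelength is between nuclear and atomic scales.

This wavelength is appropriate for probing atomic structure but too large for nuclear physics experiments.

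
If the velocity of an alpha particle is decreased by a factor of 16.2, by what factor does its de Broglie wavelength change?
The wavelength increases by a factor of 16.2.

From λ = h/(mv), the wavelength is inversely proportional to velocity:

λ ∝ 1/v

If v → v/16.2, then λ → 16.2λ

When velocity is decreased by a factor of 16.2, the wavelength increases by a factor of 16.2.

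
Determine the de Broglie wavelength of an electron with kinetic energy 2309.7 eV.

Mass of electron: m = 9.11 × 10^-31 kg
2.55 × 10^-11 m

Using λ = h/√(2mKE):

First convert KE to Joules: KE = 2309.7 eV = 3.701 × 10^-16 J

λ = h/√(2mKE)
λ = (6.626 × 10^-34 J·s) / √(2 × 9.11 × 10^-31 kg × 3.701 × 10^-16 J)
λ = 2.55 × 10^-11 m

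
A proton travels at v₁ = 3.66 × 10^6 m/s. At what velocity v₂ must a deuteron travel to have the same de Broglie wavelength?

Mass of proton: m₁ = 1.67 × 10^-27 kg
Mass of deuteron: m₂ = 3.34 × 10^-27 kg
v₂ = 1.83 × 10^6 m/s

For equal de Broglie wavelengths: λ₁ = λ₂

h/(m₁v₁) = h/(m₂v₂)
m₁v₁ = m₂v₂
v₂ = v₁ · (m₁/m₂)

v₂ = 3.66 × 10^6 m/s × (1.67 × 10^-27 kg / 3.34 × 10^-27 kg)
v₂ = 1.83 × 10^6 m/s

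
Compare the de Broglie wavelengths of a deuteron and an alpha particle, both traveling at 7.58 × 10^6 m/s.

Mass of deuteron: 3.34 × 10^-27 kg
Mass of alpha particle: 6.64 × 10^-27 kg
The deuteron has the longer wavelength.

Using λ = h/(mv), since both particles have the same velocity, the wavelength depends only on mass.

For deuteron: λ₁ = h/(m₁v) = 2.62 × 10^-14 m
For alpha particle: λ₂ = h/(m₂v) = 1.32 × 10^-14 m

Since λ ∝ 1/m at constant velocity, the lighter particle has the longer wavelength.

The deuteron has the longer de Broglie wavelength.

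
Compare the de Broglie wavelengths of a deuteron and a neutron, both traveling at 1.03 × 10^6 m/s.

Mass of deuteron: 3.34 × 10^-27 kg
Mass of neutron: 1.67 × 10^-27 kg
The neutron has the longer wavelength.

Using λ = h/(mv), since both particles have the same velocity, the wavelength depends only on mass.

For deuteron: λ₁ = h/(m₁v) = 1.93 × 10^-13 m
For neutron: λ₂ = h/(m₂v) = 3.85 × 10^-13 m

Since λ ∝ 1/m at constant velocity, the lighter particle has the longer wavelength.

The neutron has the longer de Broglie wavelength.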